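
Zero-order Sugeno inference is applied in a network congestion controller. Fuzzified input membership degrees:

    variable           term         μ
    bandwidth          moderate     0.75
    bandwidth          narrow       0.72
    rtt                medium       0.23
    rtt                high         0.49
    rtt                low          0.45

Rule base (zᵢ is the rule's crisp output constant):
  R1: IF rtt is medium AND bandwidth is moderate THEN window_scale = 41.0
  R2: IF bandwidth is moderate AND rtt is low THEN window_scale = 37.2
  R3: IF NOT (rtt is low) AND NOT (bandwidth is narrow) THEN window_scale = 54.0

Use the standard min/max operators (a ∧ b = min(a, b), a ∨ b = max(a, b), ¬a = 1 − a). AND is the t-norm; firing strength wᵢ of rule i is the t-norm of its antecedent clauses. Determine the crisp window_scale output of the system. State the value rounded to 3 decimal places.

R1 (z=41.0): medium=0.23, moderate=0.75; AND[min(a, b)] → w = 0.23
R2 (z=37.2): moderate=0.75, low=0.45; AND[min(a, b)] → w = 0.45
R3 (z=54.0): ¬low=1−0.45=0.55, ¬narrow=1−0.72=0.28; AND[min(a, b)] → w = 0.28
Weighted average = (0.23·41.0 + 0.45·37.2 + 0.28·54.0) / (0.23 + 0.45 + 0.28)
  = 41.2900 / 0.9600 = 43.010

43.010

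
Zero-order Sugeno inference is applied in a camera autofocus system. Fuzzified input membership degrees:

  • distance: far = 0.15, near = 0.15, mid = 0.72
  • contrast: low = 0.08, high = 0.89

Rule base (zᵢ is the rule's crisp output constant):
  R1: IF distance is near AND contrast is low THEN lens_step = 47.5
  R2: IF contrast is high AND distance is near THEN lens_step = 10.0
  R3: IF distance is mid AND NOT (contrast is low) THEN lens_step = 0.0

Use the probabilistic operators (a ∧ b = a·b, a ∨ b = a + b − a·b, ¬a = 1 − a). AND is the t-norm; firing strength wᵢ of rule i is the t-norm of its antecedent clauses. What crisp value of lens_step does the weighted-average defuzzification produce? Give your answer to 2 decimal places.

R1 (z=47.5): near=0.15, low=0.08; AND[a·b] → w = 0.0120
R2 (z=10.0): high=0.89, near=0.15; AND[a·b] → w = 0.1335
R3 (z=0.0): mid=0.72, ¬low=1−0.08=0.92; AND[a·b] → w = 0.6624
Weighted average = (0.0120·47.5 + 0.1335·10.0 + 0.6624·0.0) / (0.0120 + 0.1335 + 0.6624)
  = 1.9050 / 0.8079 = 2.36

2.36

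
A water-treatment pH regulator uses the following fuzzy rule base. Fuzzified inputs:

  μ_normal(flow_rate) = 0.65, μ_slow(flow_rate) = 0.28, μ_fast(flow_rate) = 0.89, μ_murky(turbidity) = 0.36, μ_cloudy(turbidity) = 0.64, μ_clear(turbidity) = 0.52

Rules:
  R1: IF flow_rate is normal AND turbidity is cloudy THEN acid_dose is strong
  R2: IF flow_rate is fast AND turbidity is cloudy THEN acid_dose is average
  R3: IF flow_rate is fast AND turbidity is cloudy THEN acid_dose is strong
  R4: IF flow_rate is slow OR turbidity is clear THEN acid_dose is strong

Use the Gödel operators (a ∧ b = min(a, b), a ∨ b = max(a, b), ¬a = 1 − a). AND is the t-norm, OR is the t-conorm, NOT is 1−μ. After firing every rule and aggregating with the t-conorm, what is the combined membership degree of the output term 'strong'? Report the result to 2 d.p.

R1: normal=0.65, cloudy=0.64; AND[min(a, b)] → w = 0.64
R2: fast=0.89, cloudy=0.64; AND[min(a, b)] → w = 0.64
R3: fast=0.89, cloudy=0.64; AND[min(a, b)] → w = 0.64
R4: slow=0.28, clear=0.52; OR[max(a, b)] → w = 0.52
Rules with consequent 'strong': {R1, R3, R4} → strengths 0.64, 0.64, 0.52
Aggregate via t-conorm [max(a, b)]: 0.64

0.64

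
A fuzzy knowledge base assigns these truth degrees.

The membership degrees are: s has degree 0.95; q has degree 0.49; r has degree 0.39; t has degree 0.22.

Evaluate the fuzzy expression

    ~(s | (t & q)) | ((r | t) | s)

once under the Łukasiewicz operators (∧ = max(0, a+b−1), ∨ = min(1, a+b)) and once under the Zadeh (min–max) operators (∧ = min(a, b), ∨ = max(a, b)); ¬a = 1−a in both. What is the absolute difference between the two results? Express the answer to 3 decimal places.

0.050

Under Łukasiewicz:
  t & q = max(0, a+b−1) on (0.22, 0.49) = 0.00
  s | (t & q) = min(1, a+b) on (0.95, 0.00) = 0.95
  ~(s | (t & q)) = 1 − 0.95 = 0.05
  r | t = min(1, a+b) on (0.39, 0.22) = 0.61
  (r | t) | s = min(1, a+b) on (0.61, 0.95) = 1.00
  ~(s | (t & q)) | ((r | t) | s) = min(1, a+b) on (0.05, 1.00) = 1.00
  → value = 1.0000
Under Zadeh (min–max):
  t & q = min(a, b) on (0.22, 0.49) = 0.22
  s | (t & q) = max(a, b) on (0.95, 0.22) = 0.95
  ~(s | (t & q)) = 1 − 0.95 = 0.05
  r | t = max(a, b) on (0.39, 0.22) = 0.39
  (r | t) | s = max(a, b) on (0.39, 0.95) = 0.95
  ~(s | (t & q)) | ((r | t) | s) = max(a, b) on (0.05, 0.95) = 0.95
  → value = 0.9500
|1.0000 − 0.9500| = 0.050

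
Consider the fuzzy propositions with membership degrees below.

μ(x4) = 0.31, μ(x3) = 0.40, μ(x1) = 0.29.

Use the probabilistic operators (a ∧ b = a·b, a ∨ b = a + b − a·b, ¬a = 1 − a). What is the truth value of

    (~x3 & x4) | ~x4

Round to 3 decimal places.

0.748

~x3 = 1 − 0.4000 = 0.6000
~x3 & x4 = a·b on (0.6000, 0.3100) = 0.1860
~x4 = 1 − 0.3100 = 0.6900
(~x3 & x4) | ~x4 = a + b − a·b on (0.1860, 0.6900) = 0.7477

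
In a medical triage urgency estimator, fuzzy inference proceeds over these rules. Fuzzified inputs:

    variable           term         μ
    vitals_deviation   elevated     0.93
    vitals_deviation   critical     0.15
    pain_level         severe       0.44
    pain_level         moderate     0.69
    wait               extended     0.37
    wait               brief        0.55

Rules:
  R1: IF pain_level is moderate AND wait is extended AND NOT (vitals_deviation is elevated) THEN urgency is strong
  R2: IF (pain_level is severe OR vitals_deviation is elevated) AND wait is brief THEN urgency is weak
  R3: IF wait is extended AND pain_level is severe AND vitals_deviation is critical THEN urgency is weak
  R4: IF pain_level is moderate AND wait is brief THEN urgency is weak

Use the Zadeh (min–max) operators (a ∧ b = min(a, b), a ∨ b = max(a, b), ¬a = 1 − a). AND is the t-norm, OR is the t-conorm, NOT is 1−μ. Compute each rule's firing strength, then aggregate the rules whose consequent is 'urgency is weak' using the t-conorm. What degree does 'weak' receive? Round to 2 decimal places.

R1: moderate=0.69, extended=0.37, ¬elevated=1−0.93=0.07; AND[min(a, b)] → w = 0.07
R2: (severe=0.44 OR elevated=0.93) = 0.93; AND[min(a, b)] with brief=0.55 → w = 0.55
R3: extended=0.37, severe=0.44, critical=0.15; AND[min(a, b)] → w = 0.15
R4: moderate=0.69, brief=0.55; AND[min(a, b)] → w = 0.55
Rules with consequent 'weak': {R2, R3, R4} → strengths 0.55, 0.15, 0.55
Aggregate via t-conorm [max(a, b)]: 0.55

0.55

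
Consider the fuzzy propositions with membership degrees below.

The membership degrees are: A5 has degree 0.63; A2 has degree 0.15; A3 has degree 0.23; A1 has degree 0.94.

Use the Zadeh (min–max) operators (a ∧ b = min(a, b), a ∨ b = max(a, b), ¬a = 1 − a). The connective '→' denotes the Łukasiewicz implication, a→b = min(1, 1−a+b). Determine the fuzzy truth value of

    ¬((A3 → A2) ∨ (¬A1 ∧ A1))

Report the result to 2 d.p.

A3 → A2  [Łukasiewicz: min(1, 1−a+b)] with a=0.23, b=0.15 → 0.92
¬A1 = 1 − 0.94 = 0.06
¬A1 ∧ A1 = min(a, b) on (0.06, 0.94) = 0.06
(A3 → A2) ∨ (¬A1 ∧ A1) = max(a, b) on (0.92, 0.06) = 0.92
¬((A3 → A2) ∨ (¬A1 ∧ A1)) = 1 − 0.92 = 0.08

0.08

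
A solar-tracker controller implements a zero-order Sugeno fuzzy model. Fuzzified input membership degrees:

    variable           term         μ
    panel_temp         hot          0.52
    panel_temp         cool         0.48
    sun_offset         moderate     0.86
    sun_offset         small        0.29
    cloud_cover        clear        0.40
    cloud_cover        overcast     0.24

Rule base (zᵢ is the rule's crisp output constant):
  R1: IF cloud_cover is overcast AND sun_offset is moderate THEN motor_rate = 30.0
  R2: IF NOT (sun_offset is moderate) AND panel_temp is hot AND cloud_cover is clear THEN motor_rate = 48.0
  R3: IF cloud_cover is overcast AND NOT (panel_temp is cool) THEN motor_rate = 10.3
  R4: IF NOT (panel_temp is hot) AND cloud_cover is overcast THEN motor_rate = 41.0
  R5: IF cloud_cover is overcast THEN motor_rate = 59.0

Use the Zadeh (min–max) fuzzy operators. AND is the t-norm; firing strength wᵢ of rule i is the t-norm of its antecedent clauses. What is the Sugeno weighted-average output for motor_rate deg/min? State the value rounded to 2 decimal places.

36.72

R1 (z=30.0): overcast=0.24, moderate=0.86; AND[min(a, b)] → w = 0.24
R2 (z=48.0): ¬moderate=1−0.86=0.14, hot=0.52, clear=0.40; AND[min(a, b)] → w = 0.14
R3 (z=10.3): overcast=0.24, ¬cool=1−0.48=0.52; AND[min(a, b)] → w = 0.24
R4 (z=41.0): ¬hot=1−0.52=0.48, overcast=0.24; AND[min(a, b)] → w = 0.24
R5 (z=59.0): overcast=0.24 → w = 0.24
Weighted average = (0.24·30.0 + 0.14·48.0 + 0.24·10.3 + 0.24·41.0 + 0.24·59.0) / (0.24 + 0.14 + 0.24 + 0.24 + 0.24)
  = 40.3920 / 1.1000 = 36.72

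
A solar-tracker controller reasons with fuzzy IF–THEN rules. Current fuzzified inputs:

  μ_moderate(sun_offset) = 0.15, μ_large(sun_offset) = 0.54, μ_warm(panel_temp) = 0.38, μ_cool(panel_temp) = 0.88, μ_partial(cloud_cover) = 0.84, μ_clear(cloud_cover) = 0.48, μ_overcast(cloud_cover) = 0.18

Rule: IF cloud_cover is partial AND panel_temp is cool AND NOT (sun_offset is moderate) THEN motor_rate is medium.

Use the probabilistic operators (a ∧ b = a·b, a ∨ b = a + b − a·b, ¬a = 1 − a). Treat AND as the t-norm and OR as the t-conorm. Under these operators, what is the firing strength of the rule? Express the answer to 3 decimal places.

firing strength: partial=0.84, cool=0.88, ¬moderate=1−0.15=0.85; AND[a·b] → w = 0.6283

0.628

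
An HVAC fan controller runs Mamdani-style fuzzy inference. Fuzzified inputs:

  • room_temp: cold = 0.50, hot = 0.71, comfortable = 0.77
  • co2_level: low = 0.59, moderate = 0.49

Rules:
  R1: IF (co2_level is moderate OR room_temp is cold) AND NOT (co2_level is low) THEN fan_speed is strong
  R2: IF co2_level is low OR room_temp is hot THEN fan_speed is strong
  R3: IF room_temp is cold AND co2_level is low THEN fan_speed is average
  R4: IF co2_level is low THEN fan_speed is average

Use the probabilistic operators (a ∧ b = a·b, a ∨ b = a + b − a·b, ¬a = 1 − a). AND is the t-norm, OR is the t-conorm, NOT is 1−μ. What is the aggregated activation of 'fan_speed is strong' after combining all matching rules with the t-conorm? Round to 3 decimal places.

0.917

R1: (moderate=0.49 OR cold=0.50) = 0.7450; AND[a·b] with ¬low=1−0.59=0.41 → w = 0.3054
R2: low=0.59, hot=0.71; OR[a + b − a·b] → w = 0.8811
R3: cold=0.50, low=0.59; AND[a·b] → w = 0.2950
R4: low=0.59 → w = 0.5900
Rules with consequent 'strong': {R1, R2} → strengths 0.3054, 0.8811
Aggregate via t-conorm [a + b − a·b]: 0.9174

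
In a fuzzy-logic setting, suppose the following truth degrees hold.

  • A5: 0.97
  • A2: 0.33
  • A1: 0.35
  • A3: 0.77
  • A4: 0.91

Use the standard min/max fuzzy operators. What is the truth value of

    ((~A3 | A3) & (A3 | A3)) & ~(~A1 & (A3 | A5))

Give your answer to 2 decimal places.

0.35

~A3 = 1 − 0.77 = 0.23
~A3 | A3 = max(a, b) on (0.23, 0.77) = 0.77
A3 | A3 = max(a, b) on (0.77, 0.77) = 0.77
(~A3 | A3) & (A3 | A3) = min(a, b) on (0.77, 0.77) = 0.77
~A1 = 1 − 0.35 = 0.65
A3 | A5 = max(a, b) on (0.77, 0.97) = 0.97
~A1 & (A3 | A5) = min(a, b) on (0.65, 0.97) = 0.65
~(~A1 & (A3 | A5)) = 1 − 0.65 = 0.35
((~A3 | A3) & (A3 | A3)) & ~(~A1 & (A3 | A5)) = min(a, b) on (0.77, 0.35) = 0.35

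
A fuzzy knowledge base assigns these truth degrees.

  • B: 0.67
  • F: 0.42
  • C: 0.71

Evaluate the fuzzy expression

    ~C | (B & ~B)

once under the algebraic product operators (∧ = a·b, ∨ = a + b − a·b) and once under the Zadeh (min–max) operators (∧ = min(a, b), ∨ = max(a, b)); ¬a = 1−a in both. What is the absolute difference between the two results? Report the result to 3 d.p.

0.117

Under algebraic product:
  ~C = 1 − 0.7100 = 0.2900
  ~B = 1 − 0.6700 = 0.3300
  B & ~B = a·b on (0.6700, 0.3300) = 0.2211
  ~C | (B & ~B) = a + b − a·b on (0.2900, 0.2211) = 0.4470
  → value = 0.4470
Under Zadeh (min–max):
  ~C = 1 − 0.71 = 0.29
  ~B = 1 − 0.67 = 0.33
  B & ~B = min(a, b) on (0.67, 0.33) = 0.33
  ~C | (B & ~B) = max(a, b) on (0.29, 0.33) = 0.33
  → value = 0.3300
|0.4470 − 0.3300| = 0.117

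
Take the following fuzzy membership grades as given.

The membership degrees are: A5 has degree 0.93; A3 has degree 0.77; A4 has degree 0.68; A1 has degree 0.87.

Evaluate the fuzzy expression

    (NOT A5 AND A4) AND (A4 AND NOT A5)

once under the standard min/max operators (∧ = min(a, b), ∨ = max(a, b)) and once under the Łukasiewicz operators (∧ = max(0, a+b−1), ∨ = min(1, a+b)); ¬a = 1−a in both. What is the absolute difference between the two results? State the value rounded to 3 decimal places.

0.070

Under standard min/max:
  NOT A5 = 1 − 0.93 = 0.07
  NOT A5 AND A4 = min(a, b) on (0.07, 0.68) = 0.07
  NOT A5 = 1 − 0.93 = 0.07
  A4 AND NOT A5 = min(a, b) on (0.68, 0.07) = 0.07
  (NOT A5 AND A4) AND (A4 AND NOT A5) = min(a, b) on (0.07, 0.07) = 0.07
  → value = 0.0700
Under Łukasiewicz:
  NOT A5 = 1 − 0.93 = 0.07
  NOT A5 AND A4 = max(0, a+b−1) on (0.07, 0.68) = 0.00
  NOT A5 = 1 − 0.93 = 0.07
  A4 AND NOT A5 = max(0, a+b−1) on (0.68, 0.07) = 0.00
  (NOT A5 AND A4) AND (A4 AND NOT A5) = max(0, a+b−1) on (0.00, 0.00) = 0.00
  → value = 0.0000
|0.0700 − 0.0000| = 0.070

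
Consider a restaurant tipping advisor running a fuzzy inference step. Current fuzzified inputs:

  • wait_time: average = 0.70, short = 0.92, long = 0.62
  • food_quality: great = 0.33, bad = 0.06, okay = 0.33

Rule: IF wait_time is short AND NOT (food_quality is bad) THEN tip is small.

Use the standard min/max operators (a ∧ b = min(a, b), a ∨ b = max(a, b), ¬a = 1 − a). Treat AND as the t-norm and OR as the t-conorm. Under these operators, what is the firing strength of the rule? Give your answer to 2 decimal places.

0.92

firing strength: short=0.92, ¬bad=1−0.06=0.94; AND[min(a, b)] → w = 0.92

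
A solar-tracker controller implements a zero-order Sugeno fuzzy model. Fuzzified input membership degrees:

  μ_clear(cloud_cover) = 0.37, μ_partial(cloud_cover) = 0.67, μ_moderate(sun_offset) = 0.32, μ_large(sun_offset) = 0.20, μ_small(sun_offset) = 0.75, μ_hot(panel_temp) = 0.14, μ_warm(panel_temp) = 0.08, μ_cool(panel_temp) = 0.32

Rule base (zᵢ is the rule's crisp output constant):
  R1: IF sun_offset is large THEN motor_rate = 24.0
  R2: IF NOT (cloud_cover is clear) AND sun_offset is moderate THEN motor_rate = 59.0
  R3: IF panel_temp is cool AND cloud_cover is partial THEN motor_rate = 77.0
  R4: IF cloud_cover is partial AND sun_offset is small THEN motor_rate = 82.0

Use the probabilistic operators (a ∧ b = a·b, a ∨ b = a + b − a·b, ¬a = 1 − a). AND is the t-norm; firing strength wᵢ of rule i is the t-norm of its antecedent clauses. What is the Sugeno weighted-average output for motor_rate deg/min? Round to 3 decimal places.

R1 (z=24.0): large=0.20 → w = 0.2000
R2 (z=59.0): ¬clear=1−0.37=0.63, moderate=0.32; AND[a·b] → w = 0.2016
R3 (z=77.0): cool=0.32, partial=0.67; AND[a·b] → w = 0.2144
R4 (z=82.0): partial=0.67, small=0.75; AND[a·b] → w = 0.5025
Weighted average = (0.2000·24.0 + 0.2016·59.0 + 0.2144·77.0 + 0.5025·82.0) / (0.2000 + 0.2016 + 0.2144 + 0.5025)
  = 74.4082 / 1.1185 = 66.525

66.525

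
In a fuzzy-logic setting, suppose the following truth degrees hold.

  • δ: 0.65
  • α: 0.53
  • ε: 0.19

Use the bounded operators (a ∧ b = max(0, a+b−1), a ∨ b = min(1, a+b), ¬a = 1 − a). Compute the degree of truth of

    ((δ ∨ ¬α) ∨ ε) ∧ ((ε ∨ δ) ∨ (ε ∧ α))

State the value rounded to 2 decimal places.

0.84

¬α = 1 − 0.53 = 0.47
δ ∨ ¬α = min(1, a+b) on (0.65, 0.47) = 1.00
(δ ∨ ¬α) ∨ ε = min(1, a+b) on (1.00, 0.19) = 1.00
ε ∨ δ = min(1, a+b) on (0.19, 0.65) = 0.84
ε ∧ α = max(0, a+b−1) on (0.19, 0.53) = 0.00
(ε ∨ δ) ∨ (ε ∧ α) = min(1, a+b) on (0.84, 0.00) = 0.84
((δ ∨ ¬α) ∨ ε) ∧ ((ε ∨ δ) ∨ (ε ∧ α)) = max(0, a+b−1) on (1.00, 0.84) = 0.84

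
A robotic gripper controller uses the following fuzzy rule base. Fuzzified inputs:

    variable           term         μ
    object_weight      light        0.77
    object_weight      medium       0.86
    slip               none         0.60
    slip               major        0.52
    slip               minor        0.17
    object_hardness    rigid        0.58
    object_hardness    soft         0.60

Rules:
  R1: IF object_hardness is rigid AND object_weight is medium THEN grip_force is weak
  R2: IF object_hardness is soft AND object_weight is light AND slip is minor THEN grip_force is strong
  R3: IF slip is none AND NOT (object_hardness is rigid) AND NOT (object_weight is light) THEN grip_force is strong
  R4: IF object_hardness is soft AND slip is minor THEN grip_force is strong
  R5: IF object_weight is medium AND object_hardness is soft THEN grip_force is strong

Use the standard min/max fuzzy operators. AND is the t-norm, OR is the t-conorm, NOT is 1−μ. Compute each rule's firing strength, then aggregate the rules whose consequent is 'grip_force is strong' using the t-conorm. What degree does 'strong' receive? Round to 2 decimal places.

0.60

R1: rigid=0.58, medium=0.86; AND[min(a, b)] → w = 0.58
R2: soft=0.60, light=0.77, minor=0.17; AND[min(a, b)] → w = 0.17
R3: none=0.60, ¬rigid=1−0.58=0.42, ¬light=1−0.77=0.23; AND[min(a, b)] → w = 0.23
R4: soft=0.60, minor=0.17; AND[min(a, b)] → w = 0.17
R5: medium=0.86, soft=0.60; AND[min(a, b)] → w = 0.60
Rules with consequent 'strong': {R2, R3, R4, R5} → strengths 0.17, 0.23, 0.17, 0.60
Aggregate via t-conorm [max(a, b)]: 0.60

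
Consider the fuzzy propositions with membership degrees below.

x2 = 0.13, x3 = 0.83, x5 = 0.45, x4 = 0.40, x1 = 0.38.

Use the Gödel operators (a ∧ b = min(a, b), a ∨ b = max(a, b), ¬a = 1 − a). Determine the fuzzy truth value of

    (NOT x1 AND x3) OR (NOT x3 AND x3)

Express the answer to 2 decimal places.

0.62

NOT x1 = 1 − 0.38 = 0.62
NOT x1 AND x3 = min(a, b) on (0.62, 0.83) = 0.62
NOT x3 = 1 − 0.83 = 0.17
NOT x3 AND x3 = min(a, b) on (0.17, 0.83) = 0.17
(NOT x1 AND x3) OR (NOT x3 AND x3) = max(a, b) on (0.62, 0.17) = 0.62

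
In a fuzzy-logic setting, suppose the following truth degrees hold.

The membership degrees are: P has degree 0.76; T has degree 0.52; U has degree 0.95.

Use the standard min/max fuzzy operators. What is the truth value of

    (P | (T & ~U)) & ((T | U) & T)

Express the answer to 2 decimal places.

~U = 1 − 0.95 = 0.05
T & ~U = min(a, b) on (0.52, 0.05) = 0.05
P | (T & ~U) = max(a, b) on (0.76, 0.05) = 0.76
T | U = max(a, b) on (0.52, 0.95) = 0.95
(T | U) & T = min(a, b) on (0.95, 0.52) = 0.52
(P | (T & ~U)) & ((T | U) & T) = min(a, b) on (0.76, 0.52) = 0.52

0.52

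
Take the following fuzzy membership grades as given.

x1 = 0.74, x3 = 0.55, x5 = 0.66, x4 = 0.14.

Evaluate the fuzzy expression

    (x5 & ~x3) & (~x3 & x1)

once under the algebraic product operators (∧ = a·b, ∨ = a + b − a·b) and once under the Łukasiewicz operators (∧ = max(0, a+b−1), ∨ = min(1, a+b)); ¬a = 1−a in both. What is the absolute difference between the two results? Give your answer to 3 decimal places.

Under algebraic product:
  ~x3 = 1 − 0.5500 = 0.4500
  x5 & ~x3 = a·b on (0.6600, 0.4500) = 0.2970
  ~x3 = 1 − 0.5500 = 0.4500
  ~x3 & x1 = a·b on (0.4500, 0.7400) = 0.3330
  (x5 & ~x3) & (~x3 & x1) = a·b on (0.2970, 0.3330) = 0.0989
  → value = 0.0989
Under Łukasiewicz:
  ~x3 = 1 − 0.55 = 0.45
  x5 & ~x3 = max(0, a+b−1) on (0.66, 0.45) = 0.11
  ~x3 = 1 − 0.55 = 0.45
  ~x3 & x1 = max(0, a+b−1) on (0.45, 0.74) = 0.19
  (x5 & ~x3) & (~x3 & x1) = max(0, a+b−1) on (0.11, 0.19) = 0.00
  → value = 0.0000
|0.0989 − 0.0000| = 0.099

0.099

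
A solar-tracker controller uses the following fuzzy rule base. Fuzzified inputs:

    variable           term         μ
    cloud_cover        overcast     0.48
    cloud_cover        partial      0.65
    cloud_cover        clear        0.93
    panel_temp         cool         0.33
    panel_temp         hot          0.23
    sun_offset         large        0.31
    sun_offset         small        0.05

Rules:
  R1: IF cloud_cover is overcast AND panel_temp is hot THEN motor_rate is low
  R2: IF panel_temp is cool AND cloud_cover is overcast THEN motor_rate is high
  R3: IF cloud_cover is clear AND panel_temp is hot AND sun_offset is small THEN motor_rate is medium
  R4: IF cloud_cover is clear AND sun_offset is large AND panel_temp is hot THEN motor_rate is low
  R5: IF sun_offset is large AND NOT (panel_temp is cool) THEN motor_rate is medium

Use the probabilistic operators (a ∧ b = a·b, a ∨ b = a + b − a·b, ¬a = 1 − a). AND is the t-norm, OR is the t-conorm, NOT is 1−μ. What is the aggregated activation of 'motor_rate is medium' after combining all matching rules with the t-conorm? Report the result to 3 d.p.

R1: overcast=0.48, hot=0.23; AND[a·b] → w = 0.1104
R2: cool=0.33, overcast=0.48; AND[a·b] → w = 0.1584
R3: clear=0.93, hot=0.23, small=0.05; AND[a·b] → w = 0.0107
R4: clear=0.93, large=0.31, hot=0.23; AND[a·b] → w = 0.0663
R5: large=0.31, ¬cool=1−0.33=0.67; AND[a·b] → w = 0.2077
Rules with consequent 'medium': {R3, R5} → strengths 0.0107, 0.2077
Aggregate via t-conorm [a + b − a·b]: 0.2162

0.216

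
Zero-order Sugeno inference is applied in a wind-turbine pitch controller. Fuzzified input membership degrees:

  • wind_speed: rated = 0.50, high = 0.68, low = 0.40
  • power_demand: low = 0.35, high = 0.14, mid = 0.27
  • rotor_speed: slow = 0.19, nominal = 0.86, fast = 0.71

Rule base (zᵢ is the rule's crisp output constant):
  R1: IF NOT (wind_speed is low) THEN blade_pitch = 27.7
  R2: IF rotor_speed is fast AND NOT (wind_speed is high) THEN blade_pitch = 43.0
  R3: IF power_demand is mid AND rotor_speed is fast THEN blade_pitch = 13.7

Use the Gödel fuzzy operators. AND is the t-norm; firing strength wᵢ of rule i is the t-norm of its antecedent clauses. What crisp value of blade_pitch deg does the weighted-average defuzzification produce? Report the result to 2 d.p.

28.64

R1 (z=27.7): ¬low=1−0.40=0.60 → w = 0.60
R2 (z=43.0): fast=0.71, ¬high=1−0.68=0.32; AND[min(a, b)] → w = 0.32
R3 (z=13.7): mid=0.27, fast=0.71; AND[min(a, b)] → w = 0.27
Weighted average = (0.60·27.7 + 0.32·43.0 + 0.27·13.7) / (0.60 + 0.32 + 0.27)
  = 34.0790 / 1.1900 = 28.64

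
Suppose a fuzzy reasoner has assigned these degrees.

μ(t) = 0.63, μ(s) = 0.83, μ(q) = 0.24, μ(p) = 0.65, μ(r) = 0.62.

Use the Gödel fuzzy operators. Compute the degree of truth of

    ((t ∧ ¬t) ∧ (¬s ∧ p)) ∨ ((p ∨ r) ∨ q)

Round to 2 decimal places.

0.65

¬t = 1 − 0.63 = 0.37
t ∧ ¬t = min(a, b) on (0.63, 0.37) = 0.37
¬s = 1 − 0.83 = 0.17
¬s ∧ p = min(a, b) on (0.17, 0.65) = 0.17
(t ∧ ¬t) ∧ (¬s ∧ p) = min(a, b) on (0.37, 0.17) = 0.17
p ∨ r = max(a, b) on (0.65, 0.62) = 0.65
(p ∨ r) ∨ q = max(a, b) on (0.65, 0.24) = 0.65
((t ∧ ¬t) ∧ (¬s ∧ p)) ∨ ((p ∨ r) ∨ q) = max(a, b) on (0.17, 0.65) = 0.65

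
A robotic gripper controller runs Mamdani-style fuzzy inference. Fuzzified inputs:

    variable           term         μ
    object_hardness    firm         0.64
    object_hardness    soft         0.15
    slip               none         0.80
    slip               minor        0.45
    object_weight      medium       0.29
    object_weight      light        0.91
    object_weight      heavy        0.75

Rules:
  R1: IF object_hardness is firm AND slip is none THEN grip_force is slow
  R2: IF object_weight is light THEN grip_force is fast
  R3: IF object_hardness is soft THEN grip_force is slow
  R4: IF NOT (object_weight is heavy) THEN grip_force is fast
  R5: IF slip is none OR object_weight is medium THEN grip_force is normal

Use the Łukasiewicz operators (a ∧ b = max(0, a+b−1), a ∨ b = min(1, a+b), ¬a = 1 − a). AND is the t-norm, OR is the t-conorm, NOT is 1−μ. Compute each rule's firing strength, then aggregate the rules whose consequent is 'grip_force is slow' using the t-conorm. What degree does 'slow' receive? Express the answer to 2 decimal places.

R1: firm=0.64, none=0.80; AND[max(0, a+b−1)] → w = 0.44
R2: light=0.91 → w = 0.91
R3: soft=0.15 → w = 0.15
R4: ¬heavy=1−0.75=0.25 → w = 0.25
R5: none=0.80, medium=0.29; OR[min(1, a+b)] → w = 1.00
Rules with consequent 'slow': {R1, R3} → strengths 0.44, 0.15
Aggregate via t-conorm [min(1, a+b)]: 0.59

0.59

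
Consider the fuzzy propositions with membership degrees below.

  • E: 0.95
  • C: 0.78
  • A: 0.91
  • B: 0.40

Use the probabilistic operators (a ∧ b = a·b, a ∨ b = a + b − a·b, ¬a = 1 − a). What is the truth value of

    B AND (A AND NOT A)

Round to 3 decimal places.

NOT A = 1 − 0.9100 = 0.0900
A AND NOT A = a·b on (0.9100, 0.0900) = 0.0819
B AND (A AND NOT A) = a·b on (0.4000, 0.0819) = 0.0328

0.033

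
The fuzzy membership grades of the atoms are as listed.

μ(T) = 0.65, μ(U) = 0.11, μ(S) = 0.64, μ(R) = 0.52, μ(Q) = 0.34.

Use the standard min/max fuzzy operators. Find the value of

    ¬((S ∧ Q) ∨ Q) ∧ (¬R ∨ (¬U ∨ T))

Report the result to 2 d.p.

S ∧ Q = min(a, b) on (0.64, 0.34) = 0.34
(S ∧ Q) ∨ Q = max(a, b) on (0.34, 0.34) = 0.34
¬((S ∧ Q) ∨ Q) = 1 − 0.34 = 0.66
¬R = 1 − 0.52 = 0.48
¬U = 1 − 0.11 = 0.89
¬U ∨ T = max(a, b) on (0.89, 0.65) = 0.89
¬R ∨ (¬U ∨ T) = max(a, b) on (0.48, 0.89) = 0.89
¬((S ∧ Q) ∨ Q) ∧ (¬R ∨ (¬U ∨ T)) = min(a, b) on (0.66, 0.89) = 0.66

0.66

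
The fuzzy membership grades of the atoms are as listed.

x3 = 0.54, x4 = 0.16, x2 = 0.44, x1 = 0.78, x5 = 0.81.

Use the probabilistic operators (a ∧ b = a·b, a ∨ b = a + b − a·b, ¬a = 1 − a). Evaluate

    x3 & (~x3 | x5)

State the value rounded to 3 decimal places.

~x3 = 1 − 0.5400 = 0.4600
~x3 | x5 = a + b − a·b on (0.4600, 0.8100) = 0.8974
x3 & (~x3 | x5) = a·b on (0.5400, 0.8974) = 0.4846

0.485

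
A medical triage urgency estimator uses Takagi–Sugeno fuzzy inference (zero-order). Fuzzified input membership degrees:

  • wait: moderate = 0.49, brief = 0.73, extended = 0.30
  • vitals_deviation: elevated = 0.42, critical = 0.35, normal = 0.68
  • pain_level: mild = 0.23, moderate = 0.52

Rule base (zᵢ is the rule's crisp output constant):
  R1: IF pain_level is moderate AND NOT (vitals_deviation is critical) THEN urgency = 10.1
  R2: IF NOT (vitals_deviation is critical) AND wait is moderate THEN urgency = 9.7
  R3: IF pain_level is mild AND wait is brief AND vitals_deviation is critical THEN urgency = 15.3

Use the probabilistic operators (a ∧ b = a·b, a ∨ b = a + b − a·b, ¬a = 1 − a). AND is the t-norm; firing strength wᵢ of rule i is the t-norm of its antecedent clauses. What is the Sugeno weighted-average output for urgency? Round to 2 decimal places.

10.35

R1 (z=10.1): moderate=0.52, ¬critical=1−0.35=0.65; AND[a·b] → w = 0.3380
R2 (z=9.7): ¬critical=1−0.35=0.65, moderate=0.49; AND[a·b] → w = 0.3185
R3 (z=15.3): mild=0.23, brief=0.73, critical=0.35; AND[a·b] → w = 0.0588
Weighted average = (0.3380·10.1 + 0.3185·9.7 + 0.0588·15.3) / (0.3380 + 0.3185 + 0.0588)
  = 7.4024 / 0.7153 = 10.35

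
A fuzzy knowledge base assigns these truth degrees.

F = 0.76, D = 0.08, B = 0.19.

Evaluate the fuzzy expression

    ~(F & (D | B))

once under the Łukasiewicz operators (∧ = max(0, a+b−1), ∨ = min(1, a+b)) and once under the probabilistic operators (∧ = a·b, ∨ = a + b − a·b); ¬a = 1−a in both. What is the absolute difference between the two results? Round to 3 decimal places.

Under Łukasiewicz:
  D | B = min(1, a+b) on (0.08, 0.19) = 0.27
  F & (D | B) = max(0, a+b−1) on (0.76, 0.27) = 0.03
  ~(F & (D | B)) = 1 − 0.03 = 0.97
  → value = 0.9700
Under probabilistic:
  D | B = a + b − a·b on (0.0800, 0.1900) = 0.2548
  F & (D | B) = a·b on (0.7600, 0.2548) = 0.1936
  ~(F & (D | B)) = 1 − 0.1936 = 0.8064
  → value = 0.8064
|0.9700 − 0.8064| = 0.164

0.164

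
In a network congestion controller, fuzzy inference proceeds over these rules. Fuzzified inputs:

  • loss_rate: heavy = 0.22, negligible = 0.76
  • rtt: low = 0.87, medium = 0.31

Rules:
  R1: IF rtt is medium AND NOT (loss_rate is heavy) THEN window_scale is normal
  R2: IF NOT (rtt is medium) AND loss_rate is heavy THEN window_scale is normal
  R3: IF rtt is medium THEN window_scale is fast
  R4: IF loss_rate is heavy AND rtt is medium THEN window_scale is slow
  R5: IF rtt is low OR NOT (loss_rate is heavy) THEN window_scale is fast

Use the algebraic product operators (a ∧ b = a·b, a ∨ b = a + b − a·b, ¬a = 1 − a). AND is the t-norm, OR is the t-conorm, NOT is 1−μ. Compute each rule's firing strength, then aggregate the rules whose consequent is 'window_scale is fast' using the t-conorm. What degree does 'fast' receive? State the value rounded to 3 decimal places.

R1: medium=0.31, ¬heavy=1−0.22=0.78; AND[a·b] → w = 0.2418
R2: ¬medium=1−0.31=0.69, heavy=0.22; AND[a·b] → w = 0.1518
R3: medium=0.31 → w = 0.3100
R4: heavy=0.22, medium=0.31; AND[a·b] → w = 0.0682
R5: low=0.87, ¬heavy=1−0.22=0.78; OR[a + b − a·b] → w = 0.9714
Rules with consequent 'fast': {R3, R5} → strengths 0.3100, 0.9714
Aggregate via t-conorm [a + b − a·b]: 0.9803

0.980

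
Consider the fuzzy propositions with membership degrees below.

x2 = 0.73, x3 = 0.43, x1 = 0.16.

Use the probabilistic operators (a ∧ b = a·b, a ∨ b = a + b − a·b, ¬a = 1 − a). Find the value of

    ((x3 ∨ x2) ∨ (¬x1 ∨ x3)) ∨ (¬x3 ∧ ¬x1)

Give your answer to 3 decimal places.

x3 ∨ x2 = a + b − a·b on (0.4300, 0.7300) = 0.8461
¬x1 = 1 − 0.1600 = 0.8400
¬x1 ∨ x3 = a + b − a·b on (0.8400, 0.4300) = 0.9088
(x3 ∨ x2) ∨ (¬x1 ∨ x3) = a + b − a·b on (0.8461, 0.9088) = 0.9860
¬x3 = 1 − 0.4300 = 0.5700
¬x1 = 1 − 0.1600 = 0.8400
¬x3 ∧ ¬x1 = a·b on (0.5700, 0.8400) = 0.4788
((x3 ∨ x2) ∨ (¬x1 ∨ x3)) ∨ (¬x3 ∧ ¬x1) = a + b − a·b on (0.9860, 0.4788) = 0.9927

0.993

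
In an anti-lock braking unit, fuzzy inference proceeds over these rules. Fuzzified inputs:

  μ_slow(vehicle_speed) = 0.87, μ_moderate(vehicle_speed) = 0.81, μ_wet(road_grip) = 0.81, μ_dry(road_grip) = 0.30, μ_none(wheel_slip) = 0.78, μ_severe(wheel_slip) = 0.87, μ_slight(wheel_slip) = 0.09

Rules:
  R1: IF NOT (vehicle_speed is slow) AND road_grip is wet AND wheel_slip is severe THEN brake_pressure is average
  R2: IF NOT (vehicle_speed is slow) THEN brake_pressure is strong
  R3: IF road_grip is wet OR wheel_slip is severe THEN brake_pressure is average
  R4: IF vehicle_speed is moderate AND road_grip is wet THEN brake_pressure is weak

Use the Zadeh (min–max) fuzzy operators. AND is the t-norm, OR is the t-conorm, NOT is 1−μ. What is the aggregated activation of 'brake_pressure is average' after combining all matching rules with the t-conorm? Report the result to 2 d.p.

R1: ¬slow=1−0.87=0.13, wet=0.81, severe=0.87; AND[min(a, b)] → w = 0.13
R2: ¬slow=1−0.87=0.13 → w = 0.13
R3: wet=0.81, severe=0.87; OR[max(a, b)] → w = 0.87
R4: moderate=0.81, wet=0.81; AND[min(a, b)] → w = 0.81
Rules with consequent 'average': {R1, R3} → strengths 0.13, 0.87
Aggregate via t-conorm [max(a, b)]: 0.87

0.87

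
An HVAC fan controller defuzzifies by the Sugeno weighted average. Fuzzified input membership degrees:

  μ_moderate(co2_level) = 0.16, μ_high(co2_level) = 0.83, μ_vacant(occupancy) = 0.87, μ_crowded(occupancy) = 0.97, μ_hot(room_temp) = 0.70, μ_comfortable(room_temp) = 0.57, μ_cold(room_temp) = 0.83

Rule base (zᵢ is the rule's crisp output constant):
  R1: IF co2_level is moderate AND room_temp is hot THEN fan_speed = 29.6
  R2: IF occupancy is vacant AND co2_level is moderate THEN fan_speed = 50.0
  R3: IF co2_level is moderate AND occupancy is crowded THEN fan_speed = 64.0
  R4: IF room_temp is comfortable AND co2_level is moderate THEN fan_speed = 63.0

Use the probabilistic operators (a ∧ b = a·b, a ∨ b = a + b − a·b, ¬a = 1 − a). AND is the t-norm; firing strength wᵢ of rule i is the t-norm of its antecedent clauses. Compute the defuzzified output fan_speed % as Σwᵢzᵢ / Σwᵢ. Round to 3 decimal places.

52.158

R1 (z=29.6): moderate=0.16, hot=0.70; AND[a·b] → w = 0.1120
R2 (z=50.0): vacant=0.87, moderate=0.16; AND[a·b] → w = 0.1392
R3 (z=64.0): moderate=0.16, crowded=0.97; AND[a·b] → w = 0.1552
R4 (z=63.0): comfortable=0.57, moderate=0.16; AND[a·b] → w = 0.0912
Weighted average = (0.1120·29.6 + 0.1392·50.0 + 0.1552·64.0 + 0.0912·63.0) / (0.1120 + 0.1392 + 0.1552 + 0.0912)
  = 25.9536 / 0.4976 = 52.158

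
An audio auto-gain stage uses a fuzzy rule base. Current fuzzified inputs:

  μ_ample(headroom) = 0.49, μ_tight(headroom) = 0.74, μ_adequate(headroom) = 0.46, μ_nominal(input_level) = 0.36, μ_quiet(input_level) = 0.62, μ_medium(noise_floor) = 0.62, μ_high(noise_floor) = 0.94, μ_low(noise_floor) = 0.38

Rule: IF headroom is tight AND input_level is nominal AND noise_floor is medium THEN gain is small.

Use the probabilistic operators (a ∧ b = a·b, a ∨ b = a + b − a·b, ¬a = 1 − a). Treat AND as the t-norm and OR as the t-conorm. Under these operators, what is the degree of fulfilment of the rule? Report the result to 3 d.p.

firing strength: tight=0.74, nominal=0.36, medium=0.62; AND[a·b] → w = 0.1652

0.165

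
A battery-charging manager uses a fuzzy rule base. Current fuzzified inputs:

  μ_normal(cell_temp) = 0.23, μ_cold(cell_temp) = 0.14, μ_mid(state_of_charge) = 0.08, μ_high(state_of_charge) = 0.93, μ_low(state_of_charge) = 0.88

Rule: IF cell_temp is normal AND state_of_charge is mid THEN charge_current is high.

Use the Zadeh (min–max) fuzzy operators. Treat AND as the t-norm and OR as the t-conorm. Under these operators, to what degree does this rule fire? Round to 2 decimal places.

0.08

firing strength: normal=0.23, mid=0.08; AND[min(a, b)] → w = 0.08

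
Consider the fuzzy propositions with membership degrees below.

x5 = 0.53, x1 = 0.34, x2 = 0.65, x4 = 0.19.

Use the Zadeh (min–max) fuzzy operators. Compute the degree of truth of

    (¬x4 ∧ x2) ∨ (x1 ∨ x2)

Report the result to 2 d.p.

0.65

¬x4 = 1 − 0.19 = 0.81
¬x4 ∧ x2 = min(a, b) on (0.81, 0.65) = 0.65
x1 ∨ x2 = max(a, b) on (0.34, 0.65) = 0.65
(¬x4 ∧ x2) ∨ (x1 ∨ x2) = max(a, b) on (0.65, 0.65) = 0.65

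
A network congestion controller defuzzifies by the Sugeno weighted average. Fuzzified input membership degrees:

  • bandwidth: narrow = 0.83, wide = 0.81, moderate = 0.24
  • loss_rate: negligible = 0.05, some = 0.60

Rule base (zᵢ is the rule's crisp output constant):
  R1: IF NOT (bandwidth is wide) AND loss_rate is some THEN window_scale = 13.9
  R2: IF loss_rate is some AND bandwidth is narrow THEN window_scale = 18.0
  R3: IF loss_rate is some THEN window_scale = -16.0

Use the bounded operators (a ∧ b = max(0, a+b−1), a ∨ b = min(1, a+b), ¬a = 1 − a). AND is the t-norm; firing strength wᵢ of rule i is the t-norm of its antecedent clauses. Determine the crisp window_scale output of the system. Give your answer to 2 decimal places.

-1.81

R1 (z=13.9): ¬wide=1−0.81=0.19, some=0.60; AND[max(0, a+b−1)] → w = 0.00
R2 (z=18.0): some=0.60, narrow=0.83; AND[max(0, a+b−1)] → w = 0.43
R3 (z=-16.0): some=0.60 → w = 0.60
Weighted average = (0.00·13.9 + 0.43·18.0 + 0.60·-16.0) / (0.00 + 0.43 + 0.60)
  = -1.8600 / 1.0300 = -1.81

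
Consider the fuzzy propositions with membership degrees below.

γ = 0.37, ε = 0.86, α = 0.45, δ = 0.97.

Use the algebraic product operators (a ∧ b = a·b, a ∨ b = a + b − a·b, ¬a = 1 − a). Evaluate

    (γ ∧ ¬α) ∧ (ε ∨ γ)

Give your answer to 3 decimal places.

¬α = 1 − 0.4500 = 0.5500
γ ∧ ¬α = a·b on (0.3700, 0.5500) = 0.2035
ε ∨ γ = a + b − a·b on (0.8600, 0.3700) = 0.9118
(γ ∧ ¬α) ∧ (ε ∨ γ) = a·b on (0.2035, 0.9118) = 0.1856

0.186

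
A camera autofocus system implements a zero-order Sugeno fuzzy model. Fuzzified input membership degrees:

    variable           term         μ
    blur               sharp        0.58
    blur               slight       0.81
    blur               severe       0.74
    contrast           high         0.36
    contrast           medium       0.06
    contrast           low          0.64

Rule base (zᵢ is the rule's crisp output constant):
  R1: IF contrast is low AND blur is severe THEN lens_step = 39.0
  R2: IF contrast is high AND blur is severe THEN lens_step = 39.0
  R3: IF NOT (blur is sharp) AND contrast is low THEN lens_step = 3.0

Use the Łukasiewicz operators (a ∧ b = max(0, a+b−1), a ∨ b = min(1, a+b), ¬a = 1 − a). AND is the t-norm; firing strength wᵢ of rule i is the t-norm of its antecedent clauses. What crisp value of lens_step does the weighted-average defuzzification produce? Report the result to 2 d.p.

35.00

R1 (z=39.0): low=0.64, severe=0.74; AND[max(0, a+b−1)] → w = 0.38
R2 (z=39.0): high=0.36, severe=0.74; AND[max(0, a+b−1)] → w = 0.10
R3 (z=3.0): ¬sharp=1−0.58=0.42, low=0.64; AND[max(0, a+b−1)] → w = 0.06
Weighted average = (0.38·39.0 + 0.10·39.0 + 0.06·3.0) / (0.38 + 0.10 + 0.06)
  = 18.9000 / 0.5400 = 35.00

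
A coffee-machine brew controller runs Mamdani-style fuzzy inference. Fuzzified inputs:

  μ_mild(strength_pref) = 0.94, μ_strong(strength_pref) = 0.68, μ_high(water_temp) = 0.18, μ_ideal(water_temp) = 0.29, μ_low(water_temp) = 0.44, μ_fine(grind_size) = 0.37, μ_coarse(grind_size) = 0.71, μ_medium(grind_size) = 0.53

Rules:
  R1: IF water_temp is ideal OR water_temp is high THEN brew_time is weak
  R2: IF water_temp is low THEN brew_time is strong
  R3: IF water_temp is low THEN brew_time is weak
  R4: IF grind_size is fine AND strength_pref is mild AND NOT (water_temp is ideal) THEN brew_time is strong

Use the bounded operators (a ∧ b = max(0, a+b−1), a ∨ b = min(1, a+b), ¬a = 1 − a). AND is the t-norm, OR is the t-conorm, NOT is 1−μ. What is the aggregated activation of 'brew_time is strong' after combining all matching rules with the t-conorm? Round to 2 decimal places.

0.46

R1: ideal=0.29, high=0.18; OR[min(1, a+b)] → w = 0.47
R2: low=0.44 → w = 0.44
R3: low=0.44 → w = 0.44
R4: fine=0.37, mild=0.94, ¬ideal=1−0.29=0.71; AND[max(0, a+b−1)] → w = 0.02
Rules with consequent 'strong': {R2, R4} → strengths 0.44, 0.02
Aggregate via t-conorm [min(1, a+b)]: 0.46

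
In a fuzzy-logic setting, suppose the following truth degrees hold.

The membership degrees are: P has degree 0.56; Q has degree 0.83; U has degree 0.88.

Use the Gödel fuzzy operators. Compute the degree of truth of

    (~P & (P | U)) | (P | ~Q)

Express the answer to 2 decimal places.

0.56

~P = 1 − 0.56 = 0.44
P | U = max(a, b) on (0.56, 0.88) = 0.88
~P & (P | U) = min(a, b) on (0.44, 0.88) = 0.44
~Q = 1 − 0.83 = 0.17
P | ~Q = max(a, b) on (0.56, 0.17) = 0.56
(~P & (P | U)) | (P | ~Q) = max(a, b) on (0.44, 0.56) = 0.56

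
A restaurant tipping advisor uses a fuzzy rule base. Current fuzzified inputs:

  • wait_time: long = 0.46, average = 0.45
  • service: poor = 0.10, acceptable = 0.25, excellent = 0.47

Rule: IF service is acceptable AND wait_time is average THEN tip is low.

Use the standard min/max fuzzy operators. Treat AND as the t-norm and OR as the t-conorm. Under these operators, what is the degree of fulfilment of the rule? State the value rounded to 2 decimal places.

0.25

firing strength: acceptable=0.25, average=0.45; AND[min(a, b)] → w = 0.25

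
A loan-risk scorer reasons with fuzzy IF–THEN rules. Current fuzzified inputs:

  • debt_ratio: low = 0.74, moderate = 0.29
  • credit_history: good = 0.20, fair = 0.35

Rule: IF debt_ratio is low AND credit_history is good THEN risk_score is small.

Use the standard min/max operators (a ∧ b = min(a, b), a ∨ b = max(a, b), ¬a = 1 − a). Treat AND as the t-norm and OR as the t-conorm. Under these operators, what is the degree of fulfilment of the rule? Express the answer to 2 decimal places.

0.20

firing strength: low=0.74, good=0.20; AND[min(a, b)] → w = 0.20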